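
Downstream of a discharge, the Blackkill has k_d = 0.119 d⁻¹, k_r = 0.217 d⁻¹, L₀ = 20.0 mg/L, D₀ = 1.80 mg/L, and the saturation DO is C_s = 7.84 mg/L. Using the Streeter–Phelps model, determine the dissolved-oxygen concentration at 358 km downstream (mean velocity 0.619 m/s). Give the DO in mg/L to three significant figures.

Travel time t = x/v = 358 km / (0.619 m/s) = 358000 m / 0.619 m/s = 578400 s = 6.694 d.
k_d L₀/(k_r−k_d) = 0.119×20.0/(0.217−0.119) = 2.380/0.09800 = 24.29 mg/L.
e^(−k_d t) = e^(−0.119×6.694) = 0.4509; e^(−k_r t) = e^(−0.217×6.694) = 0.2340.
D = 24.29 × (0.4509 − 0.2340) + 1.80 × 0.2340 = 5.268 + 0.4211 = 5.689 mg/L.
DO = C_s − D = 7.84 − 5.689 = 2.151 mg/L.

DO ≈ 2.15 mg/L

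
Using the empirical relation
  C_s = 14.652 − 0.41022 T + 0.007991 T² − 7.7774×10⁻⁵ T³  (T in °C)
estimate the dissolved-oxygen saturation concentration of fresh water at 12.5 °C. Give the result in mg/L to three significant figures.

C_s = 14.652 − 0.41022×12.5 + 0.007991×12.5² − 7.7774×10⁻⁵×12.5³ = 10.62 mg/L.

C_s ≈ 10.6 mg/L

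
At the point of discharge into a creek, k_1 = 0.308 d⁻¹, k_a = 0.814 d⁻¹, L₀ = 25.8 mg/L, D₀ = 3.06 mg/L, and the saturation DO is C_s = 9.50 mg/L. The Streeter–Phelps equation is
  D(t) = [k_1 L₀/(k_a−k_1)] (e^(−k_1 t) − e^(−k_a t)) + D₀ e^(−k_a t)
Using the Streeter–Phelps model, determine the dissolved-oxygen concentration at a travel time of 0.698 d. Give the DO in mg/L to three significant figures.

DO ≈ 4.00 mg/L

k_1 L₀/(k_a−k_1) = 0.308×25.8/(0.814−0.308) = 7.946/0.5060 = 15.70 mg/L.
e^(−k_1 t) = e^(−0.308×0.6980) = 0.8066; e^(−k_a t) = e^(−0.814×0.6980) = 0.5666.
D = 15.70 × (0.8066 − 0.5666) + 3.06 × 0.5666 = 3.769 + 1.734 = 5.503 mg/L.
DO = C_s − D = 9.50 − 5.503 = 3.997 mg/L.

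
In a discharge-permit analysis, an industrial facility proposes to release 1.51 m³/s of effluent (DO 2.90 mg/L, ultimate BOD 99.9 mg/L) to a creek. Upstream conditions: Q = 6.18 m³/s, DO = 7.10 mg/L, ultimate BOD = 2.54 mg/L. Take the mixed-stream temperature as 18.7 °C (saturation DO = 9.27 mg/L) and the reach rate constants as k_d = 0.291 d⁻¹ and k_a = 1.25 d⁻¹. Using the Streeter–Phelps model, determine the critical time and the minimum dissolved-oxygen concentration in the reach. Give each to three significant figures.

t_c ≈ 0.886 d; minimum DO ≈ 5.37 mg/L

Mixed DO = (6.18×7.10 + 1.51×2.90)/(6.18+1.51) = 48.26/7.690 = 6.275 mg/L.
Mixed L₀ = (6.18×2.54 + 1.51×99.9)/(7.690) = 166.5/7.690 = 21.66 mg/L.
Initial deficit D₀ = C_s − DO₀ = 9.27 − 6.275 = 2.995 mg/L.
t_c = (1/0.9590) ln[(1.25/0.291)(1 − 2.995×0.9590/(0.291×21.66))] = 1.043 × ln(2.338) = 0.8856 d.
D_c = (0.291/1.25) × 21.66 × e^(−0.291×0.8856) = 0.2328 × 21.66 × 0.7728 = 3.896 mg/L.
Minimum DO = 9.27 − 3.896 = 5.374 mg/L.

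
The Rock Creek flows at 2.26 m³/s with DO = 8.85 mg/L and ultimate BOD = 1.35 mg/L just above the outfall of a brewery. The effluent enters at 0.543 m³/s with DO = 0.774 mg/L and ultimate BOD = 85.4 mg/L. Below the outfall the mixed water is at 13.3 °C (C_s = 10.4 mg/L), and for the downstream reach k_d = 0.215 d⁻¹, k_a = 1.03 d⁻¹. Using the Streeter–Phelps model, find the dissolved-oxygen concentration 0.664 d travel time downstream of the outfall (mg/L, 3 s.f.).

Mixed DO = (2.26×8.85 + 0.543×0.774)/(2.26+0.543) = 20.42/2.803 = 7.286 mg/L.
Mixed L₀ = (2.26×1.35 + 0.543×85.4)/(2.803) = 49.42/2.803 = 17.63 mg/L.
Initial deficit D₀ = C_s − DO₀ = 10.4 − 7.286 = 3.114 mg/L.
D(0.664) = [0.215×17.63/(1.03−0.215)](e^(−0.215×0.664) − e^(−1.03×0.664)) + 3.114 e^(−1.03×0.664)
= 4.651 × (0.8670 − 0.5046) + 3.114 × 0.5046 = 3.257 mg/L.
DO = 10.4 − 3.257 = 7.143 mg/L.

DO ≈ 7.14 mg/L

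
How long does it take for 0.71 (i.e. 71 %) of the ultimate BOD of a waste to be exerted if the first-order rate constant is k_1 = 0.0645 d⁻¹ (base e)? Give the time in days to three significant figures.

y/L₀ = 1 − e^(−k_1 t) = 0.71 ⇒ e^(−k_1 t) = 0.290
t = −ln(0.290) / 0.0645 = 1.238 / 0.0645 = 19.19 d.

t ≈ 19.2 d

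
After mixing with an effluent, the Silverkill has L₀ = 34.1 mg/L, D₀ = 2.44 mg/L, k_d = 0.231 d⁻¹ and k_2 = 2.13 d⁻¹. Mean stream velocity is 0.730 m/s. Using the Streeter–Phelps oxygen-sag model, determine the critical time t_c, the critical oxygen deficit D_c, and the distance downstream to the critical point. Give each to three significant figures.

t_c ≈ 0.703 d; D_c ≈ 3.14 mg/L; x_c ≈ 44.3 km

At the critical point dD/dt = 0, so k_d L₀ e^(−k_d t) = k_2 D. Substituting D(t) from the Streeter–Phelps equation and solving for t gives
t_c = ln[(k_2/k_d)(1 − D₀(k_2−k_d)/(k_d L₀))] / (k_2−k_d).
Here k_2−k_d = 1.899 d⁻¹ and 1 − D₀(k_2−k_d)/(k_d L₀) = 1 − 2.44×1.899/(0.231×34.1) = 0.4118, so
t_c = ln(9.221 × 0.4118) / 1.899 = 1.334 / 1.899 = 0.7026 d.
L(t_c) = L₀ e^(−k_d t_c) = 34.1 × 0.8502 = 28.99 mg/L, and at the critical point k_2 D_c = k_d L, so D_c = (0.231/2.13) × 28.99 = 3.144 mg/L.
x_c = v t_c = 0.730 m/s × 0.7026 d × 86400 s/d = 44310 m ≈ 44.3 km.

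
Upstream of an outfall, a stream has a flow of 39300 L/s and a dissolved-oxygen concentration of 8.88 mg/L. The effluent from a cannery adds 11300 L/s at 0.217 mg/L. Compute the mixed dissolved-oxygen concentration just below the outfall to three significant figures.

6.95 mg/L

Flow-weighted mixing: C = (Q_r C_r + Q_w C_w)/(Q_r + Q_w)
= (39300×8.88 + 11300×0.217)/(39300 + 11300) = 351400/50600 = 6.945 mg/L.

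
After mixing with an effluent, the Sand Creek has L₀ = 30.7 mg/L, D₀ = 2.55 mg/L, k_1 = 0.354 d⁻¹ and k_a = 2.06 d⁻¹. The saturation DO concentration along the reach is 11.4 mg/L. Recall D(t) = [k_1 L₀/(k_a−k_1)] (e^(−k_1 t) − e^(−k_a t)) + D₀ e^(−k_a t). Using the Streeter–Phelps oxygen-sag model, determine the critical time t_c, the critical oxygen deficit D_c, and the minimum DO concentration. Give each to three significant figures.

t_c ≈ 0.733 d; D_c ≈ 4.07 mg/L; min DO ≈ 7.33 mg/L

With k_a/k_1 = 5.819 and 1 − D₀(k_a−k_1)/(k_1 L₀) = 0.5997,
t_c = ln(5.819 × 0.5997) / (2.06 − 0.354) = ln(3.490) / 1.706 = 1.250/1.706 = 0.7326 d.
L(t_c) = L₀ e^(−k_1 t_c) = 30.7 × 0.7716 = 23.69 mg/L, and at the critical point k_a D_c = k_1 L, so D_c = (0.354/2.06) × 23.69 = 4.070 mg/L.
Minimum DO = C_s − D_c = 11.4 − 4.070 = 7.330 mg/L.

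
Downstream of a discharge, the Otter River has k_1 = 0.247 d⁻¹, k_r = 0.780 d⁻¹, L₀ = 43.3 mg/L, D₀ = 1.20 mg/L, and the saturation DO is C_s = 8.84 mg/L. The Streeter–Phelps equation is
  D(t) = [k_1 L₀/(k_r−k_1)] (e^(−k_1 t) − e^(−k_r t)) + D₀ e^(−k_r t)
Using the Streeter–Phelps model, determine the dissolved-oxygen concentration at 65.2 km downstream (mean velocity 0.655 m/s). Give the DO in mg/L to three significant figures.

DO ≈ 1.42 mg/L

Travel time t = x/v = 65.2 km / (0.655 m/s) = 65200 m / 0.655 m/s = 99540 s = 1.152 d.
k_1 L₀/(k_r−k_1) = 0.247×43.3/(0.780−0.247) = 10.70/0.5330 = 20.07 mg/L.
e^(−k_1 t) = e^(−0.247×1.152) = 0.7523; e^(−k_r t) = e^(−0.780×1.152) = 0.4071.
D = 20.07 × (0.7523 − 0.4071) + 1.20 × 0.4071 = 6.927 + 0.4885 = 7.416 mg/L.
DO = C_s − D = 8.84 − 7.416 = 1.424 mg/L.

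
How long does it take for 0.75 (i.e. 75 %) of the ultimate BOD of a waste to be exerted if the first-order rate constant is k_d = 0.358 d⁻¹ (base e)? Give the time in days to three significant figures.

t ≈ 3.87 d

y/L₀ = 1 − e^(−k_d t) = 0.75 ⇒ e^(−k_d t) = 0.250
t = −ln(0.250) / 0.358 = 1.386 / 0.358 = 3.872 d.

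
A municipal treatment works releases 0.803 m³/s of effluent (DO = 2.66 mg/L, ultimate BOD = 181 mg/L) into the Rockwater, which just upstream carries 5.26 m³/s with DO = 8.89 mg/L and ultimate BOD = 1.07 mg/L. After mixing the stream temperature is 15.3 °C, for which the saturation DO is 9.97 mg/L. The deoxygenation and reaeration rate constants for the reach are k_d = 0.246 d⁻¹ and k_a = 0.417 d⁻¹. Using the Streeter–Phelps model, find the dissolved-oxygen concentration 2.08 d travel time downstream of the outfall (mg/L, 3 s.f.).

DO ≈ 2.74 mg/L

Mixed DO = (5.26×8.89 + 0.803×2.66)/(5.26+0.803) = 48.90/6.063 = 8.065 mg/L.
Mixed L₀ = (5.26×1.07 + 0.803×181)/(6.063) = 151.0/6.063 = 24.90 mg/L.
Initial deficit D₀ = C_s − DO₀ = 9.97 − 8.065 = 1.905 mg/L.
D(2.08) = [0.246×24.90/(0.417−0.246)](e^(−0.246×2.08) − e^(−0.417×2.08)) + 1.905 e^(−0.417×2.08)
= 35.82 × (0.5995 − 0.4201) + 1.905 × 0.4201 = 7.228 mg/L.
DO = 9.97 − 7.228 = 2.742 mg/L.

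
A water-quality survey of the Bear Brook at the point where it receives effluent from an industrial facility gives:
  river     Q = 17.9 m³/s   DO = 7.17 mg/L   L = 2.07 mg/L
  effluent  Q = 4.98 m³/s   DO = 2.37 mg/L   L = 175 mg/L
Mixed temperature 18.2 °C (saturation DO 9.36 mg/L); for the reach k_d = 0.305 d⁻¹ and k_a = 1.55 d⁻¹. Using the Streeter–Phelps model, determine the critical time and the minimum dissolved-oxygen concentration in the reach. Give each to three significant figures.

Mixed DO = (17.9×7.17 + 4.98×2.37)/(17.9+4.98) = 140.1/22.88 = 6.125 mg/L.
Mixed L₀ = (17.9×2.07 + 4.98×175)/(22.88) = 908.6/22.88 = 39.71 mg/L.
Initial deficit D₀ = C_s − DO₀ = 9.36 − 6.125 = 3.235 mg/L.
t_c = (1/1.245) ln[(1.55/0.305)(1 − 3.235×1.245/(0.305×39.71))] = 0.8032 × ln(3.392) = 0.9811 d.
D_c = (0.305/1.55) × 39.71 × e^(−0.305×0.9811) = 0.1968 × 39.71 × 0.7414 = 5.793 mg/L.
Minimum DO = 9.36 − 5.793 = 3.567 mg/L.

t_c ≈ 0.981 d; minimum DO ≈ 3.57 mg/L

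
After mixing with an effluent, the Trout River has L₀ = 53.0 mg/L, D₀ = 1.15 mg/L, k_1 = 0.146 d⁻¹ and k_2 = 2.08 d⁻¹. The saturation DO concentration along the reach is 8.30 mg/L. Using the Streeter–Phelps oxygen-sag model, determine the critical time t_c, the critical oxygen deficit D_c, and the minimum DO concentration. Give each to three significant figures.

At the critical point dD/dt = 0, so k_1 L₀ e^(−k_1 t) = k_2 D. Substituting D(t) from the Streeter–Phelps equation and solving for t gives
t_c = ln[(k_2/k_1)(1 − D₀(k_2−k_1)/(k_1 L₀))] / (k_2−k_1).
Here k_2−k_1 = 1.934 d⁻¹ and 1 − D₀(k_2−k_1)/(k_1 L₀) = 1 − 1.15×1.934/(0.146×53.0) = 0.7126, so
t_c = ln(14.25 × 0.7126) / 1.934 = 2.318 / 1.934 = 1.198 d.
D_c = (k_1/k_2) L₀ e^(−k_1 t_c) = (0.146/2.08) × 53.0 × e^(−0.146×1.198) = 0.07019 × 53.0 × 0.8395 = 3.123 mg/L.
Minimum DO = C_s − D_c = 8.30 − 3.123 = 5.177 mg/L.

t_c ≈ 1.20 d; D_c ≈ 3.12 mg/L; min DO ≈ 5.18 mg/L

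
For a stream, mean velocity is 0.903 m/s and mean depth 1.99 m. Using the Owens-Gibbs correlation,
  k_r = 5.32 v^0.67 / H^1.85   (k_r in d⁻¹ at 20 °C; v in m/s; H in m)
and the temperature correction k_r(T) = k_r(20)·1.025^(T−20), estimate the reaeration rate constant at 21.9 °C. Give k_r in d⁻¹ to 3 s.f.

k_r(20) = 5.32 × 0.903^0.67 / 1.99^1.85 = 5.32 × 0.9339 / 3.572 = 1.391 d⁻¹.
k_r(21.9) = 1.391 × 1.025^(21.9−20) = 1.391 × 1.048 = 1.458 d⁻¹.

k_r ≈ 1.46 d⁻¹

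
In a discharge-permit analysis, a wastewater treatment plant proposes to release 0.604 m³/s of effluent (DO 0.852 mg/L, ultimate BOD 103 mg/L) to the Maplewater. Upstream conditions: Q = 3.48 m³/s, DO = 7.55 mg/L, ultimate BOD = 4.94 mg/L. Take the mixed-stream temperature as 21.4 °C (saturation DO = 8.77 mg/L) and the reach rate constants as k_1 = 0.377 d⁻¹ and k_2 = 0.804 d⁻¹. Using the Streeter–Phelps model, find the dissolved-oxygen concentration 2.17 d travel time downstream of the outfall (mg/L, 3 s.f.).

Mixed DO = (3.48×7.55 + 0.604×0.852)/(3.48+0.604) = 26.79/4.084 = 6.559 mg/L.
Mixed L₀ = (3.48×4.94 + 0.604×103)/(4.084) = 79.40/4.084 = 19.44 mg/L.
Initial deficit D₀ = C_s − DO₀ = 8.77 − 6.559 = 2.211 mg/L.
D(2.17) = [0.377×19.44/(0.804−0.377)](e^(−0.377×2.17) − e^(−0.804×2.17)) + 2.211 e^(−0.804×2.17)
= 17.17 × (0.4413 − 0.1747) + 2.211 × 0.1747 = 4.962 mg/L.
DO = 8.77 − 4.962 = 3.808 mg/L.

DO ≈ 3.81 mg/L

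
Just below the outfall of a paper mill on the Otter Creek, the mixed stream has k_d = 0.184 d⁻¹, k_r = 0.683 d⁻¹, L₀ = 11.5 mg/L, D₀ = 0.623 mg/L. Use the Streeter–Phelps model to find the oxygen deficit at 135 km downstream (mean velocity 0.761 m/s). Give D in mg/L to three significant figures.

Travel time t = x/v = 135 km / (0.761 m/s) = 135000 m / 0.761 m/s = 177400 s = 2.053 d.
k_d L₀/(k_r−k_d) = 0.184×11.5/(0.683−0.184) = 2.116/0.4990 = 4.240 mg/L.
e^(−k_d t) = e^(−0.184×2.053) = 0.6854; e^(−k_r t) = e^(−0.683×2.053) = 0.2460.
D = 4.240 × (0.6854 − 0.2460) + 0.623 × 0.2460 = 1.863 + 0.1533 = 2.016 mg/L.

D ≈ 2.02 mg/L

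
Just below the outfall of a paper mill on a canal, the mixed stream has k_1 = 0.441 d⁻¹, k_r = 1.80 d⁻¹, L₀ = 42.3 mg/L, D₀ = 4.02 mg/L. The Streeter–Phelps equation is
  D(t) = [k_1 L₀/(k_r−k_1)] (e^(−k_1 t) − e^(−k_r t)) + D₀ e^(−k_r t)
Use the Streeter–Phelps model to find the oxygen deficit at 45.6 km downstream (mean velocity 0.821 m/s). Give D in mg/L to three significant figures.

Travel time t = x/v = 45.6 km / (0.821 m/s) = 45600 m / 0.821 m/s = 55540 s = 0.6428 d.
k_1 L₀/(k_r−k_1) = 0.441×42.3/(1.80−0.441) = 18.65/1.359 = 13.73 mg/L.
e^(−k_1 t) = e^(−0.441×0.6428) = 0.7531; e^(−k_r t) = e^(−1.80×0.6428) = 0.3144.
D = 13.73 × (0.7531 − 0.3144) + 4.02 × 0.3144 = 6.023 + 1.264 = 7.286 mg/L.

D ≈ 7.29 mg/L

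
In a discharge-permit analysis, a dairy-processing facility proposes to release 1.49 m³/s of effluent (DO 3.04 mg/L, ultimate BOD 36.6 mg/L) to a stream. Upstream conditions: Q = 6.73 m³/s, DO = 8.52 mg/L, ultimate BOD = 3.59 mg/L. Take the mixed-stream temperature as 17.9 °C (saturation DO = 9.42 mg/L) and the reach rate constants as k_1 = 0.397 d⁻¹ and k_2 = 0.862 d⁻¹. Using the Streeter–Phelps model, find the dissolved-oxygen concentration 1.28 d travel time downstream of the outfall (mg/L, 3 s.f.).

DO ≈ 6.59 mg/L

Mixed DO = (6.73×8.52 + 1.49×3.04)/(6.73+1.49) = 61.87/8.220 = 7.527 mg/L.
Mixed L₀ = (6.73×3.59 + 1.49×36.6)/(8.220) = 78.69/8.220 = 9.574 mg/L.
Initial deficit D₀ = C_s − DO₀ = 9.42 − 7.527 = 1.893 mg/L.
D(1.28) = [0.397×9.574/(0.862−0.397)](e^(−0.397×1.28) − e^(−0.862×1.28)) + 1.893 e^(−0.862×1.28)
= 8.174 × (0.6016 − 0.3318) + 1.893 × 0.3318 = 2.834 mg/L.
DO = 9.42 − 2.834 = 6.586 mg/L.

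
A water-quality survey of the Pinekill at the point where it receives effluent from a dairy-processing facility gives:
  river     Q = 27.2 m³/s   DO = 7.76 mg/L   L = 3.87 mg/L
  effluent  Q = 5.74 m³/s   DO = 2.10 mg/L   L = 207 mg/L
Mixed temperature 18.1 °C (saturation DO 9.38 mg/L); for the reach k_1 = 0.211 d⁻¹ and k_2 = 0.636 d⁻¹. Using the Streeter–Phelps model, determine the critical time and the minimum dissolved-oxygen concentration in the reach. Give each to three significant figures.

t_c ≈ 2.26 d; minimum DO ≈ 1.29 mg/L

Mixed DO = (27.2×7.76 + 5.74×2.10)/(27.2+5.74) = 223.1/32.94 = 6.774 mg/L.
Mixed L₀ = (27.2×3.87 + 5.74×207)/(32.94) = 1293/32.94 = 39.27 mg/L.
Initial deficit D₀ = C_s − DO₀ = 9.38 − 6.774 = 2.606 mg/L.
t_c = (1/0.4250) ln[(0.636/0.211)(1 − 2.606×0.4250/(0.211×39.27))] = 2.353 × ln(2.611) = 2.258 d.
D_c = (0.211/0.636) × 39.27 × e^(−0.211×2.258) = 0.3318 × 39.27 × 0.6209 = 8.089 mg/L.
Minimum DO = 9.38 − 8.089 = 1.291 mg/L.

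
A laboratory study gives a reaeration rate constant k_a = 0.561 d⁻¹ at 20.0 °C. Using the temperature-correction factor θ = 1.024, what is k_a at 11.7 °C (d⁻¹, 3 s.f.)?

k_a ≈ 0.461 d⁻¹

k_a(T₂) = k_a(T₁) · θ^(T₂−T₁) = 0.561 × 1.024^(11.7−20.0)
= 0.561 × 1.024^-8.30 = 0.561 × 0.8213 = 0.4608 d⁻¹.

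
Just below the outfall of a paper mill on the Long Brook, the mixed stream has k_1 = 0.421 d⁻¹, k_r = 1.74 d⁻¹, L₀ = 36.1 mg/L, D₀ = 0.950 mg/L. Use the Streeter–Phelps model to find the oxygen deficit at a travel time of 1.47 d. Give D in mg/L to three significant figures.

k_1 L₀/(k_r−k_1) = 0.421×36.1/(1.74−0.421) = 15.20/1.319 = 11.52 mg/L.
e^(−k_1 t) = e^(−0.421×1.470) = 0.5386; e^(−k_r t) = e^(−1.74×1.470) = 0.07747.
D = 11.52 × (0.5386 − 0.07747) + 0.950 × 0.07747 = 5.313 + 0.07360 = 5.386 mg/L.

D ≈ 5.39 mg/L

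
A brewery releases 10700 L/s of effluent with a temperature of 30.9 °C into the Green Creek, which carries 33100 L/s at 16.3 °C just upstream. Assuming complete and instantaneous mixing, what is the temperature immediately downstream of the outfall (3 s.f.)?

Flow-weighted mixing: C = (Q_r C_r + Q_w C_w)/(Q_r + Q_w)
= (33100×16.3 + 10700×30.9)/(33100 + 10700) = 870200/43800 = 19.87 °C.

19.9 °C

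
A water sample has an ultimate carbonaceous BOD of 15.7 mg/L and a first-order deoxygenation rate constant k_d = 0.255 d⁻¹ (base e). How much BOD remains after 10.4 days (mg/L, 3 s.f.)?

L_t = L₀ e^(−k_d t) = 15.7 × e^(−0.255×10.4) = 15.7 × 0.07051 = 1.107 mg/L.

L ≈ 1.11 mg/L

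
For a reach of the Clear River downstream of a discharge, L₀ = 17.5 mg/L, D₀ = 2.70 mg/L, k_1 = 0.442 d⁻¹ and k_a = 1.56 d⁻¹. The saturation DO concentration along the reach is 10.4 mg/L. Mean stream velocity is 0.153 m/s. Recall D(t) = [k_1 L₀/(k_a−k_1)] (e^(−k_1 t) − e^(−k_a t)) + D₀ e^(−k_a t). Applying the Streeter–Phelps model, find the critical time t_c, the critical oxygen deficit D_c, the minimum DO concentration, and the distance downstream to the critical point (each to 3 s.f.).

t_c ≈ 0.686 d; D_c ≈ 3.66 mg/L; min DO ≈ 6.74 mg/L; x_c ≈ 9.06 km

At the critical point dD/dt = 0, so k_1 L₀ e^(−k_1 t) = k_a D. Substituting D(t) from the Streeter–Phelps equation and solving for t gives
t_c = ln[(k_a/k_1)(1 − D₀(k_a−k_1)/(k_1 L₀))] / (k_a−k_1).
Here k_a−k_1 = 1.118 d⁻¹ and 1 − D₀(k_a−k_1)/(k_1 L₀) = 1 − 2.70×1.118/(0.442×17.5) = 0.6097, so
t_c = ln(3.529 × 0.6097) / 1.118 = 0.7664 / 1.118 = 0.6855 d.
D_c = (k_1/k_a) L₀ e^(−k_1 t_c) = (0.442/1.56) × 17.5 × e^(−0.442×0.6855) = 0.2833 × 17.5 × 0.7386 = 3.662 mg/L.
Minimum DO = C_s − D_c = 10.4 − 3.662 = 6.738 mg/L.
x_c = v t_c = 0.153 m/s × 0.6855 d × 86400 s/d = 9062 m ≈ 9.06 km.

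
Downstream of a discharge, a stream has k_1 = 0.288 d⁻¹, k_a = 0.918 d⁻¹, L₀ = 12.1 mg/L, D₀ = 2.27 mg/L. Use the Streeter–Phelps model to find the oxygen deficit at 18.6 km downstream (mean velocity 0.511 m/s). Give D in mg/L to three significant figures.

D ≈ 2.68 mg/L

Travel time t = x/v = 18.6 km / (0.511 m/s) = 18600 m / 0.511 m/s = 36400 s = 0.4213 d.
k_1 L₀/(k_a−k_1) = 0.288×12.1/(0.918−0.288) = 3.485/0.6300 = 5.531 mg/L.
e^(−k_1 t) = e^(−0.288×0.4213) = 0.8857; e^(−k_a t) = e^(−0.918×0.4213) = 0.6793.
D = 5.531 × (0.8857 − 0.6793) + 2.27 × 0.6793 = 1.142 + 1.542 = 2.684 mg/L.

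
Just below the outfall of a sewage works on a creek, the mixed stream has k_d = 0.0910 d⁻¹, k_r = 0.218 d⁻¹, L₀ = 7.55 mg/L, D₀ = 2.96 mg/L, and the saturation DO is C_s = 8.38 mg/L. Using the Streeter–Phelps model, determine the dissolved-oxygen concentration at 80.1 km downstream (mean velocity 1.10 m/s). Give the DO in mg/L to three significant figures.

Travel time t = x/v = 80.1 km / (1.10 m/s) = 80100 m / 1.10 m/s = 72820 s = 0.8428 d.
k_d L₀/(k_r−k_d) = 0.0910×7.55/(0.218−0.0910) = 0.6870/0.1270 = 5.410 mg/L.
e^(−k_d t) = e^(−0.0910×0.8428) = 0.9262; e^(−k_r t) = e^(−0.218×0.8428) = 0.8322.
D = 5.410 × (0.9262 − 0.8322) + 2.96 × 0.8322 = 0.5086 + 2.463 = 2.972 mg/L.
DO = C_s − D = 8.38 − 2.972 = 5.408 mg/L.

DO ≈ 5.41 mg/L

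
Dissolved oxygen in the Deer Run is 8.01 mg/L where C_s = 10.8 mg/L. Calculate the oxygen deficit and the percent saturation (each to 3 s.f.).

D ≈ 2.79 mg/L; 74.2 % saturation

D = C_s − C = 10.8 − 8.01 = 2.79 mg/L.
% saturation = 8.01/10.8 × 100 = 74.2 %.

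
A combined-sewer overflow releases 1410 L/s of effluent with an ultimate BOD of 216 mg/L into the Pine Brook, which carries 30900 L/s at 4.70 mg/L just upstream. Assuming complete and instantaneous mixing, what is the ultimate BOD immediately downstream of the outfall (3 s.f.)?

13.9 mg/L

Flow-weighted mixing: C = (Q_r C_r + Q_w C_w)/(Q_r + Q_w)
= (30900×4.70 + 1410×216)/(30900 + 1410) = 449800/32310 = 13.92 mg/L.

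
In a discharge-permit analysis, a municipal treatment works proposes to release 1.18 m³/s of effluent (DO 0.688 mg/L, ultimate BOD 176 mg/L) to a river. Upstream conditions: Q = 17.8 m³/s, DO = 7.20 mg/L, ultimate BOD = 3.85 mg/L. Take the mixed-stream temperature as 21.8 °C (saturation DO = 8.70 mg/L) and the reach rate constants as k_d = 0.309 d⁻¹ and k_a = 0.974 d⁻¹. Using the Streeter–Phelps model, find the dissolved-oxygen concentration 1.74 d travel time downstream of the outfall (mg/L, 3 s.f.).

DO ≈ 5.64 mg/L

Mixed DO = (17.8×7.20 + 1.18×0.688)/(17.8+1.18) = 129.0/18.98 = 6.795 mg/L.
Mixed L₀ = (17.8×3.85 + 1.18×176)/(18.98) = 276.2/18.98 = 14.55 mg/L.
Initial deficit D₀ = C_s − DO₀ = 8.70 − 6.795 = 1.905 mg/L.
D(1.74) = [0.309×14.55/(0.974−0.309)](e^(−0.309×1.74) − e^(−0.974×1.74)) + 1.905 e^(−0.974×1.74)
= 6.762 × (0.5841 − 0.1836) + 1.905 × 0.1836 = 3.058 mg/L.
DO = 8.70 − 3.058 = 5.642 mg/L.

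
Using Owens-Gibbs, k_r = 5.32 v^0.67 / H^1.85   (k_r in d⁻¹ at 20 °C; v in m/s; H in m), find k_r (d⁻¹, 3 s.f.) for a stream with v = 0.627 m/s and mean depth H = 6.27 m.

k_r = 5.32 × 0.627^0.67 / 6.27^1.85 = 5.32 × 0.7314 / 29.85 = 0.1304 d⁻¹.

k_r ≈ 0.130 d⁻¹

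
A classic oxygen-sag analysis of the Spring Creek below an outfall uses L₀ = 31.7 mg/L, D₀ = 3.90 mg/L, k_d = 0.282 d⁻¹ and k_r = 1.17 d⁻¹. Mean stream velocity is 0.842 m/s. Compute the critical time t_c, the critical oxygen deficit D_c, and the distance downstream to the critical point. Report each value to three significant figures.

With k_r/k_d = 4.149 and 1 − D₀(k_r−k_d)/(k_d L₀) = 0.6126,
t_c = ln(4.149 × 0.6126) / (1.17 − 0.282) = ln(2.542) / 0.8880 = 0.9328/0.8880 = 1.050 d.
L(t_c) = L₀ e^(−k_d t_c) = 31.7 × 0.7436 = 23.57 mg/L, and at the critical point k_r D_c = k_d L, so D_c = (0.282/1.17) × 23.57 = 5.682 mg/L.
x_c = v t_c = 0.842 m/s × 1.050 d × 86400 s/d = 76420 m ≈ 76.4 km.

t_c ≈ 1.05 d; D_c ≈ 5.68 mg/L; x_c ≈ 76.4 km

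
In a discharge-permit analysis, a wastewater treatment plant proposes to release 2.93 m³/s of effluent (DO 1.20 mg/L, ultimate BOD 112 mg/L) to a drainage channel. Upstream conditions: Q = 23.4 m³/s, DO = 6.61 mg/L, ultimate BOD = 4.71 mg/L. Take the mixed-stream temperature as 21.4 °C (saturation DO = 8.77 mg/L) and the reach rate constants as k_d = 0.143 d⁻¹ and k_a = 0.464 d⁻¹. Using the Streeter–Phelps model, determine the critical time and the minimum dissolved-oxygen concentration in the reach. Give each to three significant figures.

t_c ≈ 2.22 d; minimum DO ≈ 5.03 mg/L

Mixed DO = (23.4×6.61 + 2.93×1.20)/(23.4+2.93) = 158.2/26.33 = 6.008 mg/L.
Mixed L₀ = (23.4×4.71 + 2.93×112)/(26.33) = 438.4/26.33 = 16.65 mg/L.
Initial deficit D₀ = C_s − DO₀ = 8.77 − 6.008 = 2.762 mg/L.
t_c = (1/0.3210) ln[(0.464/0.143)(1 − 2.762×0.3210/(0.143×16.65))] = 3.115 × ln(2.036) = 2.216 d.
D_c = (0.143/0.464) × 16.65 × e^(−0.143×2.216) = 0.3082 × 16.65 × 0.7285 = 3.738 mg/L.
Minimum DO = 8.77 − 3.738 = 5.032 mg/L.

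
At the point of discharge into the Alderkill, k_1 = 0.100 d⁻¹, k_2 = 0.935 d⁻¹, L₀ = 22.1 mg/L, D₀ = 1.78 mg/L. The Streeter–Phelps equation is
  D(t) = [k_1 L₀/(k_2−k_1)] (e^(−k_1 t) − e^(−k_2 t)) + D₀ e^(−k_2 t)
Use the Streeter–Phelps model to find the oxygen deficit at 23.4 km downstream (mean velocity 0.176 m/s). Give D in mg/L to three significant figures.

Travel time t = x/v = 23.4 km / (0.176 m/s) = 23400 m / 0.176 m/s = 133000 s = 1.539 d.
k_1 L₀/(k_2−k_1) = 0.100×22.1/(0.935−0.100) = 2.210/0.8350 = 2.647 mg/L.
e^(−k_1 t) = e^(−0.100×1.539) = 0.8574; e^(−k_2 t) = e^(−0.935×1.539) = 0.2372.
D = 2.647 × (0.8574 − 0.2372) + 1.78 × 0.2372 = 1.641 + 0.4222 = 2.064 mg/L.

D ≈ 2.06 mg/L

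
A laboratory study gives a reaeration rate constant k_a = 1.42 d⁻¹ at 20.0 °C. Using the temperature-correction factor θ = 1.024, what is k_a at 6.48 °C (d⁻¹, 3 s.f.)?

k_a(T₂) = k_a(T₁) · θ^(T₂−T₁) = 1.42 × 1.024^(6.48−20.0)
= 1.42 × 1.024^-13.5 = 1.42 × 0.7257 = 1.030 d⁻¹.

k_a ≈ 1.03 d⁻¹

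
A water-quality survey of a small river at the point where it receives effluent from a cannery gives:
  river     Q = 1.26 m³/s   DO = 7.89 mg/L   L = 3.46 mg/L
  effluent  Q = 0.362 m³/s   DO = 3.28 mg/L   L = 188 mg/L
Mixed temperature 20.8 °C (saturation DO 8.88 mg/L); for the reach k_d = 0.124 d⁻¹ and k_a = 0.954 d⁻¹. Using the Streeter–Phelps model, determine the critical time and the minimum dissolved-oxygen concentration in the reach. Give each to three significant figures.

t_c ≈ 2.02 d; minimum DO ≈ 4.36 mg/L

Mixed DO = (1.26×7.89 + 0.362×3.28)/(1.26+0.362) = 11.13/1.622 = 6.861 mg/L.
Mixed L₀ = (1.26×3.46 + 0.362×188)/(1.622) = 72.42/1.622 = 44.65 mg/L.
Initial deficit D₀ = C_s − DO₀ = 8.88 − 6.861 = 2.019 mg/L.
t_c = (1/0.8300) ln[(0.954/0.124)(1 − 2.019×0.8300/(0.124×44.65))] = 1.205 × ln(5.365) = 2.024 d.
D_c = (0.124/0.954) × 44.65 × e^(−0.124×2.024) = 0.1300 × 44.65 × 0.7780 = 4.515 mg/L.
Minimum DO = 8.88 − 4.515 = 4.365 mg/L.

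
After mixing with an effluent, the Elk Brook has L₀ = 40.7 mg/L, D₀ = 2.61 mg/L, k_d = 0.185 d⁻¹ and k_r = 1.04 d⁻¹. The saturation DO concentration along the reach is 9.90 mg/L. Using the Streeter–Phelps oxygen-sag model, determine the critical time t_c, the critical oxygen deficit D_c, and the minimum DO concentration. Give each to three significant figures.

t_c ≈ 1.61 d; D_c ≈ 5.38 mg/L; min DO ≈ 4.52 mg/L

With k_r/k_d = 5.622 and 1 − D₀(k_r−k_d)/(k_d L₀) = 0.7036,
t_c = ln(5.622 × 0.7036) / (1.04 − 0.185) = ln(3.956) / 0.8550 = 1.375/0.8550 = 1.608 d.
L(t_c) = L₀ e^(−k_d t_c) = 40.7 × 0.7426 = 30.23 mg/L, and at the critical point k_r D_c = k_d L, so D_c = (0.185/1.04) × 30.23 = 5.377 mg/L.
Minimum DO = C_s − D_c = 9.90 − 5.377 = 4.523 mg/L.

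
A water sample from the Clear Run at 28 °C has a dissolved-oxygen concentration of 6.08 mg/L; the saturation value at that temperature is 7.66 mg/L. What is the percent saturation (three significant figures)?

% saturation = C/C_s × 100 = 6.08/7.66 × 100 = 79.4 %.

79.4 % saturation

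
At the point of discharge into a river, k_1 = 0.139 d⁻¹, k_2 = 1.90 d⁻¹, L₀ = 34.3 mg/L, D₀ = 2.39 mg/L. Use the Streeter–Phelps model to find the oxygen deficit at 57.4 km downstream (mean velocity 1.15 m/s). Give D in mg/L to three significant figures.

D ≈ 2.39 mg/L

Travel time t = x/v = 57.4 km / (1.15 m/s) = 57400 m / 1.15 m/s = 49910 s = 0.5777 d.
k_1 L₀/(k_2−k_1) = 0.139×34.3/(1.90−0.139) = 4.768/1.761 = 2.707 mg/L.
e^(−k_1 t) = e^(−0.139×0.5777) = 0.9228; e^(−k_2 t) = e^(−1.90×0.5777) = 0.3337.
D = 2.707 × (0.9228 − 0.3337) + 2.39 × 0.3337 = 1.595 + 0.7975 = 2.393 mg/L.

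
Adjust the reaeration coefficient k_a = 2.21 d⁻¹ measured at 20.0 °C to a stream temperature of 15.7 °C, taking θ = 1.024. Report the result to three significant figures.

k_a ≈ 2.00 d⁻¹

k_a(T₂) = k_a(T₁) · θ^(T₂−T₁) = 2.21 × 1.024^(15.7−20.0)
= 2.21 × 1.024^-4.30 = 2.21 × 0.9030 = 1.996 d⁻¹.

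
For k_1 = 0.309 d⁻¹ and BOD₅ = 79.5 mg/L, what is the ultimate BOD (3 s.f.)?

BOD₅ = L₀(1 − e^(−5k_1)) ⇒ L₀ = BOD₅ / (1 − e^(−5×0.309))
= 79.5 / (1 − 0.2133) = 79.5 / 0.7867 = 101.1 mg/L.

L₀ ≈ 101 mg/L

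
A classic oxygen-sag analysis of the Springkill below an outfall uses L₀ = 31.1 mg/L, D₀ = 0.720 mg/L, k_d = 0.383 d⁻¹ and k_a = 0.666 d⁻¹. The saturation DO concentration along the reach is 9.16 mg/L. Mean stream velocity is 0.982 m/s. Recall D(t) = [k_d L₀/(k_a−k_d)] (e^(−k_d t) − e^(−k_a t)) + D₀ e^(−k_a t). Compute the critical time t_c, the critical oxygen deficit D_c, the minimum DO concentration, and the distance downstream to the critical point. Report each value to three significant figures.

At the critical point dD/dt = 0, so k_d L₀ e^(−k_d t) = k_a D. Substituting D(t) from the Streeter–Phelps equation and solving for t gives
t_c = ln[(k_a/k_d)(1 − D₀(k_a−k_d)/(k_d L₀))] / (k_a−k_d).
Here k_a−k_d = 0.2830 d⁻¹ and 1 − D₀(k_a−k_d)/(k_d L₀) = 1 − 0.720×0.2830/(0.383×31.1) = 0.9829, so
t_c = ln(1.739 × 0.9829) / 0.2830 = 0.5360 / 0.2830 = 1.894 d.
L(t_c) = L₀ e^(−k_d t_c) = 31.1 × 0.4841 = 15.06 mg/L, and at the critical point k_a D_c = k_d L, so D_c = (0.383/0.666) × 15.06 = 8.659 mg/L.
Minimum DO = C_s − D_c = 9.16 − 8.659 = 0.5014 mg/L.
x_c = v t_c = 0.982 m/s × 1.894 d × 86400 s/d = 160700 m ≈ 161 km.

t_c ≈ 1.89 d; D_c ≈ 8.66 mg/L; min DO ≈ 0.501 mg/L; x_c ≈ 161 km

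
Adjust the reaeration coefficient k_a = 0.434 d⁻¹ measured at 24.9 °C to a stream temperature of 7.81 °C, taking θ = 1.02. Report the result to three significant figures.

k_a ≈ 0.309 d⁻¹

k_a(T₂) = k_a(T₁) · θ^(T₂−T₁) = 0.434 × 1.02^(7.81−24.9)
= 0.434 × 1.02^-17.1 = 0.434 × 0.7129 = 0.3094 d⁻¹.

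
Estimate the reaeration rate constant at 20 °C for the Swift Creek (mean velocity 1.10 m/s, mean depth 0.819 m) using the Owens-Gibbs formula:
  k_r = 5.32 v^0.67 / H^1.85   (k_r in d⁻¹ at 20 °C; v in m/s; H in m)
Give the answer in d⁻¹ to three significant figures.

k_r ≈ 8.20 d⁻¹

k_r = 5.32 × 1.10^0.67 / 0.819^1.85 = 5.32 × 1.066 / 0.6912 = 8.205 d⁻¹.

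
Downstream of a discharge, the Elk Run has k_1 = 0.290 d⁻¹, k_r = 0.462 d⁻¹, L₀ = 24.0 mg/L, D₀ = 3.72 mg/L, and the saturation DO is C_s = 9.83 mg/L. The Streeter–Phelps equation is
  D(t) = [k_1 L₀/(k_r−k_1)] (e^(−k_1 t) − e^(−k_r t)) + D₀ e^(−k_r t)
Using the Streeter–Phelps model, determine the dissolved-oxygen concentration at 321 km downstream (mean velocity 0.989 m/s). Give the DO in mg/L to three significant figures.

Travel time t = x/v = 321 km / (0.989 m/s) = 321000 m / 0.989 m/s = 324600 s = 3.757 d.
k_1 L₀/(k_r−k_1) = 0.290×24.0/(0.462−0.290) = 6.960/0.1720 = 40.47 mg/L.
e^(−k_1 t) = e^(−0.290×3.757) = 0.3364; e^(−k_r t) = e^(−0.462×3.757) = 0.1763.
D = 40.47 × (0.3364 − 0.1763) + 3.72 × 0.1763 = 6.479 + 0.6558 = 7.135 mg/L.
DO = C_s − D = 9.83 − 7.135 = 2.695 mg/L.

DO ≈ 2.70 mg/L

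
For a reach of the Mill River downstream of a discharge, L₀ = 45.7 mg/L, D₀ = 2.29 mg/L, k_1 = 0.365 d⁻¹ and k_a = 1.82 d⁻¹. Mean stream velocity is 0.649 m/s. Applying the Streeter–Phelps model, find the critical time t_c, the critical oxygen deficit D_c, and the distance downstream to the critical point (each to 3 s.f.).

With k_a/k_1 = 4.986 and 1 − D₀(k_a−k_1)/(k_1 L₀) = 0.8002,
t_c = ln(4.986 × 0.8002) / (1.82 − 0.365) = ln(3.990) / 1.455 = 1.384/1.455 = 0.9511 d.
D_c = (k_1/k_a) L₀ e^(−k_1 t_c) = (0.365/1.82) × 45.7 × e^(−0.365×0.9511) = 0.2005 × 45.7 × 0.7067 = 6.477 mg/L.
x_c = v t_c = 0.649 m/s × 0.9511 d × 86400 s/d = 53330 m ≈ 53.3 km.

t_c ≈ 0.951 d; D_c ≈ 6.48 mg/L; x_c ≈ 53.3 km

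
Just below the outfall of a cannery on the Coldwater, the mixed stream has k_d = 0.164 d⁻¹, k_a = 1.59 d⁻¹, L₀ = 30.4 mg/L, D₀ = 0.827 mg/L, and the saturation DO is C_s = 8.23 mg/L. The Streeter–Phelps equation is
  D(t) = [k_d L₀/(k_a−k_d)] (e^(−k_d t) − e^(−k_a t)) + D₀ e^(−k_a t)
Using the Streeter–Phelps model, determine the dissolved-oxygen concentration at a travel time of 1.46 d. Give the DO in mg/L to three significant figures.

DO ≈ 5.74 mg/L

k_d L₀/(k_a−k_d) = 0.164×30.4/(1.59−0.164) = 4.986/1.426 = 3.496 mg/L.
e^(−k_d t) = e^(−0.164×1.460) = 0.7871; e^(−k_a t) = e^(−1.59×1.460) = 0.09814.
D = 3.496 × (0.7871 − 0.09814) + 0.827 × 0.09814 = 2.409 + 0.08116 = 2.490 mg/L.
DO = C_s − D = 8.23 − 2.490 = 5.740 mg/L.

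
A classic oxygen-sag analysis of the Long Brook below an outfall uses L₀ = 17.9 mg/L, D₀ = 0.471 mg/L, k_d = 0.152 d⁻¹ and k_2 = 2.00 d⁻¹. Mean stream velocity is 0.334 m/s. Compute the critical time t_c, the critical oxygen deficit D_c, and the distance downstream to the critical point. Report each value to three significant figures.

t_c ≈ 1.19 d; D_c ≈ 1.14 mg/L; x_c ≈ 34.2 km

At the critical point dD/dt = 0, so k_d L₀ e^(−k_d t) = k_2 D. Substituting D(t) from the Streeter–Phelps equation and solving for t gives
t_c = ln[(k_2/k_d)(1 − D₀(k_2−k_d)/(k_d L₀))] / (k_2−k_d).
Here k_2−k_d = 1.848 d⁻¹ and 1 − D₀(k_2−k_d)/(k_d L₀) = 1 − 0.471×1.848/(0.152×17.9) = 0.6801, so
t_c = ln(13.16 × 0.6801) / 1.848 = 2.191 / 1.848 = 1.186 d.
L(t_c) = L₀ e^(−k_d t_c) = 17.9 × 0.8351 = 14.95 mg/L, and at the critical point k_2 D_c = k_d L, so D_c = (0.152/2.00) × 14.95 = 1.136 mg/L.
x_c = v t_c = 0.334 m/s × 1.186 d × 86400 s/d = 34220 m ≈ 34.2 km.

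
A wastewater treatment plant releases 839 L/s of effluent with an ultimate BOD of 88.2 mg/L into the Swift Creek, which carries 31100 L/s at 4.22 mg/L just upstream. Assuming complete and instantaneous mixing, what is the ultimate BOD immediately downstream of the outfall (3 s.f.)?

6.43 mg/L

Flow-weighted mixing: C = (Q_r C_r + Q_w C_w)/(Q_r + Q_w)
= (31100×4.22 + 839×88.2)/(31100 + 839) = 205200/31940 = 6.426 mg/L.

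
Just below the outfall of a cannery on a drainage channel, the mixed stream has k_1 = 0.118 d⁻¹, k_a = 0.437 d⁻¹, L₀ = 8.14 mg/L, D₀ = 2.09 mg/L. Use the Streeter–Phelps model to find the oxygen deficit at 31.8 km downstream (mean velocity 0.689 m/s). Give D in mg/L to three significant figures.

Travel time t = x/v = 31.8 km / (0.689 m/s) = 31800 m / 0.689 m/s = 46150 s = 0.5342 d.
k_1 L₀/(k_a−k_1) = 0.118×8.14/(0.437−0.118) = 0.9605/0.3190 = 3.011 mg/L.
e^(−k_1 t) = e^(−0.118×0.5342) = 0.9389; e^(−k_a t) = e^(−0.437×0.5342) = 0.7918.
D = 3.011 × (0.9389 − 0.7918) + 2.09 × 0.7918 = 0.4429 + 1.655 = 2.098 mg/L.

D ≈ 2.10 mg/L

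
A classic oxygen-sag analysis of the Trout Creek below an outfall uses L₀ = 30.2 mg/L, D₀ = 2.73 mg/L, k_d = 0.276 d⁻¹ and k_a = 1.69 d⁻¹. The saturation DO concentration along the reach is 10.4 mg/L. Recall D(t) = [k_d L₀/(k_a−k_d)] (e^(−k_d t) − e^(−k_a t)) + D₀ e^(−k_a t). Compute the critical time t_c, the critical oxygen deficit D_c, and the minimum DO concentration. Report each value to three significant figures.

With k_a/k_d = 6.123 and 1 − D₀(k_a−k_d)/(k_d L₀) = 0.5369,
t_c = ln(6.123 × 0.5369) / (1.69 − 0.276) = ln(3.287) / 1.414 = 1.190/1.414 = 0.8417 d.
L(t_c) = L₀ e^(−k_d t_c) = 30.2 × 0.7927 = 23.94 mg/L, and at the critical point k_a D_c = k_d L, so D_c = (0.276/1.69) × 23.94 = 3.910 mg/L.
Minimum DO = C_s − D_c = 10.4 − 3.910 = 6.490 mg/L.

t_c ≈ 0.842 d; D_c ≈ 3.91 mg/L; min DO ≈ 6.49 mg/L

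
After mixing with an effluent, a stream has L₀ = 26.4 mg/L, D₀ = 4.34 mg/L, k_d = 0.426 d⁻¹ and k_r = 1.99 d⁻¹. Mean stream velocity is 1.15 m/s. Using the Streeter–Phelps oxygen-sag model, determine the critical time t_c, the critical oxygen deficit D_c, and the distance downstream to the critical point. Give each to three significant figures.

With k_r/k_d = 4.671 and 1 − D₀(k_r−k_d)/(k_d L₀) = 0.3965,
t_c = ln(4.671 × 0.3965) / (1.99 − 0.426) = ln(1.852) / 1.564 = 0.6162/1.564 = 0.3940 d.
L(t_c) = L₀ e^(−k_d t_c) = 26.4 × 0.8455 = 22.32 mg/L, and at the critical point k_r D_c = k_d L, so D_c = (0.426/1.99) × 22.32 = 4.778 mg/L.
x_c = v t_c = 1.15 m/s × 0.3940 d × 86400 s/d = 39150 m ≈ 39.1 km.

t_c ≈ 0.394 d; D_c ≈ 4.78 mg/L; x_c ≈ 39.1 km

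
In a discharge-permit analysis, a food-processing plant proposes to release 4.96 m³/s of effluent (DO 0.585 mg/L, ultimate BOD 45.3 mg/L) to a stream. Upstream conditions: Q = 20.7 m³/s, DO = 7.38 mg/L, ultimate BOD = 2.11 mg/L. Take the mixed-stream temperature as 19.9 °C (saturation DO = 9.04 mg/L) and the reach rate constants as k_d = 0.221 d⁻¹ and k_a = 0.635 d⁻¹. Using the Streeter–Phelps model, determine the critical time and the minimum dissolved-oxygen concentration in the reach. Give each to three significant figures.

t_c ≈ 0.712 d; minimum DO ≈ 5.93 mg/L

Mixed DO = (20.7×7.38 + 4.96×0.585)/(20.7+4.96) = 155.7/25.66 = 6.067 mg/L.
Mixed L₀ = (20.7×2.11 + 4.96×45.3)/(25.66) = 268.4/25.66 = 10.46 mg/L.
Initial deficit D₀ = C_s − DO₀ = 9.04 − 6.067 = 2.973 mg/L.
t_c = (1/0.4140) ln[(0.635/0.221)(1 − 2.973×0.4140/(0.221×10.46))] = 2.415 × ln(1.343) = 0.7123 d.
D_c = (0.221/0.635) × 10.46 × e^(−0.221×0.7123) = 0.3480 × 10.46 × 0.8543 = 3.110 mg/L.
Minimum DO = 9.04 − 3.110 = 5.930 mg/L.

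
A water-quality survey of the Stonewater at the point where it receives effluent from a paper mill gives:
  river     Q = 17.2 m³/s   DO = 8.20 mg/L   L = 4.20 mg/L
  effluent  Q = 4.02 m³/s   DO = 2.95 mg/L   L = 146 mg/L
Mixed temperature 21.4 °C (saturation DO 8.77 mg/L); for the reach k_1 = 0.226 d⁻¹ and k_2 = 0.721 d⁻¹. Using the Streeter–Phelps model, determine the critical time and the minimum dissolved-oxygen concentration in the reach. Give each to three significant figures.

t_c ≈ 2.11 d; minimum DO ≈ 2.72 mg/L

Mixed DO = (17.2×8.20 + 4.02×2.95)/(17.2+4.02) = 152.9/21.22 = 7.205 mg/L.
Mixed L₀ = (17.2×4.20 + 4.02×146)/(21.22) = 659.2/21.22 = 31.06 mg/L.
Initial deficit D₀ = C_s − DO₀ = 8.77 − 7.205 = 1.565 mg/L.
t_c = (1/0.4950) ln[(0.721/0.226)(1 − 1.565×0.4950/(0.226×31.06))] = 2.020 × ln(2.838) = 2.107 d.
D_c = (0.226/0.721) × 31.06 × e^(−0.226×2.107) = 0.3135 × 31.06 × 0.6211 = 6.047 mg/L.
Minimum DO = 8.77 − 6.047 = 2.723 mg/L.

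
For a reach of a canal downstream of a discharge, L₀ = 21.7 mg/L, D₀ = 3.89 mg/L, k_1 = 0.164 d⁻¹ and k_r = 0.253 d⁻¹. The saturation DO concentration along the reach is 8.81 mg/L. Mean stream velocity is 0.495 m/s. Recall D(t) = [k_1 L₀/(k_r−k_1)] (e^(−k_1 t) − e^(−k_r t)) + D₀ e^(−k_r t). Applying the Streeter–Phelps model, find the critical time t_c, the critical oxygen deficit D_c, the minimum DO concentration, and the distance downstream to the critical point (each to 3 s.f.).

t_c = [1/(k_r−k_1)] ln[(k_r/k_1)(1 − D₀(k_r−k_1)/(k_1 L₀))]
= [1/(0.253−0.164)] ln[(0.253/0.164)(1 − 3.89×0.08900/(0.164×21.7))]
= (1/0.08900) ln[1.543 × 0.9027] = 11.24 × ln(1.393) = 11.24 × 0.3312 = 3.721 d.
L(t_c) = L₀ e^(−k_1 t_c) = 21.7 × 0.5432 = 11.79 mg/L, and at the critical point k_r D_c = k_1 L, so D_c = (0.164/0.253) × 11.79 = 7.641 mg/L.
Minimum DO = C_s − D_c = 8.81 − 7.641 = 1.169 mg/L.
x_c = v t_c = 0.495 m/s × 3.721 d × 86400 s/d = 159100 m ≈ 159 km.

t_c ≈ 3.72 d; D_c ≈ 7.64 mg/L; min DO ≈ 1.17 mg/L; x_c ≈ 159 km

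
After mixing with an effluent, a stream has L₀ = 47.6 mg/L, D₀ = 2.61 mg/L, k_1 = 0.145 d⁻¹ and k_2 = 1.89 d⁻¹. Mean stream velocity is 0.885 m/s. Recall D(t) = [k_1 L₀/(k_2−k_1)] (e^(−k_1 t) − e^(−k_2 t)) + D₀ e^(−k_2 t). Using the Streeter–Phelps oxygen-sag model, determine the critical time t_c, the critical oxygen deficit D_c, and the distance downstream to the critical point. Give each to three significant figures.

t_c ≈ 0.853 d; D_c ≈ 3.23 mg/L; x_c ≈ 65.3 km

With k_2/k_1 = 13.03 and 1 − D₀(k_2−k_1)/(k_1 L₀) = 0.3401,
t_c = ln(13.03 × 0.3401) / (1.89 − 0.145) = ln(4.433) / 1.745 = 1.489/1.745 = 0.8534 d.
D_c = (k_1/k_2) L₀ e^(−k_1 t_c) = (0.145/1.89) × 47.6 × e^(−0.145×0.8534) = 0.07672 × 47.6 × 0.8836 = 3.227 mg/L.
x_c = v t_c = 0.885 m/s × 0.8534 d × 86400 s/d = 65250 m ≈ 65.3 km.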